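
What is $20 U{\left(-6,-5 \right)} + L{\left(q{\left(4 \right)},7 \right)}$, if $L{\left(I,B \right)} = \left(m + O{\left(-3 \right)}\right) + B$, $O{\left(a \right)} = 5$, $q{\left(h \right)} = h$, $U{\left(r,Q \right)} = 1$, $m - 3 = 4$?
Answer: $39$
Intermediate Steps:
$m = 7$ ($m = 3 + 4 = 7$)
$L{\left(I,B \right)} = 12 + B$ ($L{\left(I,B \right)} = \left(7 + 5\right) + B = 12 + B$)
$20 U{\left(-6,-5 \right)} + L{\left(q{\left(4 \right)},7 \right)} = 20 \cdot 1 + \left(12 + 7\right) = 20 + 19 = 39$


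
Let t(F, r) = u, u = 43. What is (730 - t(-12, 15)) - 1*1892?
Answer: -1205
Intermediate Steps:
t(F, r) = 43
(730 - t(-12, 15)) - 1*1892 = (730 - 1*43) - 1*1892 = (730 - 43) - 1892 = 687 - 1892 = -1205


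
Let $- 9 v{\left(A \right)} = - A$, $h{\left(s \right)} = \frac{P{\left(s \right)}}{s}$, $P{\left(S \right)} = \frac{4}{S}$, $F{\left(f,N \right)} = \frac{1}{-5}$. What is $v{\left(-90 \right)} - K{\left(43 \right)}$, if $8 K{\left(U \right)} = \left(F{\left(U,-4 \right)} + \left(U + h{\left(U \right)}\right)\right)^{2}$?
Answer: $- \frac{40855210109}{170940050} \approx -239.0$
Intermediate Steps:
$F{\left(f,N \right)} = - \frac{1}{5}$
$h{\left(s \right)} = \frac{4}{s^{2}}$ ($h{\left(s \right)} = \frac{4 \frac{1}{s}}{s} = \frac{4}{s^{2}}$)
$K{\left(U \right)} = \frac{\left(- \frac{1}{5} + U + \frac{4}{U^{2}}\right)^{2}}{8}$ ($K{\left(U \right)} = \frac{\left(- \frac{1}{5} + \left(U + \frac{4}{U^{2}}\right)\right)^{2}}{8} = \frac{\left(- \frac{1}{5} + U + \frac{4}{U^{2}}\right)^{2}}{8}$)
$v{\left(A \right)} = \frac{A}{9}$ ($v{\left(A \right)} = - \frac{\left(-1\right) A}{9} = \frac{A}{9}$)
$v{\left(-90 \right)} - K{\left(43 \right)} = \frac{1}{9} \left(-90\right) - \frac{\left(20 + 43^{2} \left(-1 + 5 \cdot 43\right)\right)^{2}}{200 \cdot 3418801} = -10 - \frac{1}{200} \cdot \frac{1}{3418801} \left(20 + 1849 \left(-1 + 215\right)\right)^{2} = -10 - \frac{1}{200} \cdot \frac{1}{3418801} \left(20 + 1849 \cdot 214\right)^{2} = -10 - \frac{1}{200} \cdot \frac{1}{3418801} \left(20 + 395686\right)^{2} = -10 - \frac{1}{200} \cdot \frac{1}{3418801} \cdot 395706^{2} = -10 - \frac{1}{200} \cdot \frac{1}{3418801} \cdot 156583238436 = -10 - \frac{39145809609}{170940050} = - \frac{40855210109}{170940050}$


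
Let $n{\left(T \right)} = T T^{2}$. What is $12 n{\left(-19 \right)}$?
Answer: $-82308$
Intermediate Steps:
$n{\left(T \right)} = T^{3}$
$12 n{\left(-19 \right)} = 12 \left(-19\right)^{3} = 12 \left(-6859\right) = -82308$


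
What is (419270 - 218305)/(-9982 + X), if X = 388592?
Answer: 40193/75722 ≈ 0.53080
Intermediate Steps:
(419270 - 218305)/(-9982 + X) = (419270 - 218305)/(-9982 + 388592) = 200965/378610 = 200965*(1/378610) = 40193/75722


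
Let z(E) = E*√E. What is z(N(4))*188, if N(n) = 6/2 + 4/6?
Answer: 2068*√33/9 ≈ 1320.0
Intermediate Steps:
N(n) = 11/3 (N(n) = 6*(½) + 4*(⅙) = 3 + ⅔ = 11/3)
z(E) = E^(3/2)
z(N(4))*188 = (11/3)^(3/2)*188 = (11*√33/9)*188 = 2068*√33/9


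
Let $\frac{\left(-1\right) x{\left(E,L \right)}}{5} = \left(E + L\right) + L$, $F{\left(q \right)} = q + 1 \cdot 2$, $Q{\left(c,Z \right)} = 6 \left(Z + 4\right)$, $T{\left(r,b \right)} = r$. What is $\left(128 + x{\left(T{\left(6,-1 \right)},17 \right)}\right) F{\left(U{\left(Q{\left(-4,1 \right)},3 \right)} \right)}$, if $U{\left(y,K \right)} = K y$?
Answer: $-6624$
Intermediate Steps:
$Q{\left(c,Z \right)} = 24 + 6 Z$ ($Q{\left(c,Z \right)} = 6 \left(4 + Z\right) = 24 + 6 Z$)
$F{\left(q \right)} = 2 + q$ ($F{\left(q \right)} = q + 2 = 2 + q$)
$x{\left(E,L \right)} = - 10 L - 5 E$ ($x{\left(E,L \right)} = - 5 \left(\left(E + L\right) + L\right) = - 5 \left(E + 2 L\right) = - 10 L - 5 E$)
$\left(128 + x{\left(T{\left(6,-1 \right)},17 \right)}\right) F{\left(U{\left(Q{\left(-4,1 \right)},3 \right)} \right)} = \left(128 - 200\right) \left(2 + 3 \left(24 + 6 \cdot 1\right)\right) = \left(128 - 200\right) \left(2 + 3 \left(24 + 6\right)\right) = \left(128 - 200\right) \left(2 + 3 \cdot 30\right) = - 72 \left(2 + 90\right) = \left(-72\right) 92 = -6624$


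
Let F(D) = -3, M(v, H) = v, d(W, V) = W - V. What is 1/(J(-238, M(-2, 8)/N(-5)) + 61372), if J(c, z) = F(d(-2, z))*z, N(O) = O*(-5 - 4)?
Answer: 15/920582 ≈ 1.6294e-5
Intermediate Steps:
N(O) = -9*O (N(O) = O*(-9) = -9*O)
J(c, z) = -3*z
1/(J(-238, M(-2, 8)/N(-5)) + 61372) = 1/(-(-6)/((-9*(-5))) + 61372) = 1/(-(-6)/45 + 61372) = 1/(-3*(-2/45) + 61372) = 1/(2/15 + 61372) = 1/(920582/15) = 15/920582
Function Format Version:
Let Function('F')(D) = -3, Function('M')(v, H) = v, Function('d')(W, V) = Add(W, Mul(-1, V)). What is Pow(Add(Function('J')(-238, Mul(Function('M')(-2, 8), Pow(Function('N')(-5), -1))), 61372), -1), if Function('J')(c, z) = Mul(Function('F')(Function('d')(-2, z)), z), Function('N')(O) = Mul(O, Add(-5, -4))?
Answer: Rational(15, 920582) ≈ 1.6294e-5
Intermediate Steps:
Function('N')(O) = Mul(-9, O) (Function('N')(O) = Mul(O, -9) = Mul(-9, O))
Function('J')(c, z) = Mul(-3, z)
Pow(Add(Function('J')(-238, Mul(Function('M')(-2, 8), Pow(Function('N')(-5), -1))), 61372), -1) = Pow(Add(Mul(-3, Mul(-2, Pow(Mul(-9, -5), -1))), 61372), -1) = Pow(Add(Mul(-3, Mul(-2, Pow(45, -1))), 61372), -1) = Pow(Add(Mul(-3, Mul(-2, Rational(1, 45))), 61372), -1) = Pow(Add(Mul(-3, Rational(-2, 45)), 61372), -1) = Pow(Add(Rational(2, 15), 61372), -1) = Pow(Rational(920582, 15), -1) = Rational(15, 920582)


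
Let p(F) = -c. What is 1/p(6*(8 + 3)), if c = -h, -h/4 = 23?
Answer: -1/92 ≈ -0.010870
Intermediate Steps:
h = -92 (h = -4*23 = -92)
c = 92 (c = -1*(-92) = 92)
p(F) = -92 (p(F) = -1*92 = -92)
1/p(6*(8 + 3)) = 1/(-92) = -1/92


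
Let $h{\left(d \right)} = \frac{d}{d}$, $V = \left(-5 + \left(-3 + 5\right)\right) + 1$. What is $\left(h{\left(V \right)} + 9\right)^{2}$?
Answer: $100$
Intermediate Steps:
$V = -2$ ($V = \left(-5 + 2\right) + 1 = -3 + 1 = -2$)
$h{\left(d \right)} = 1$
$\left(h{\left(V \right)} + 9\right)^{2} = \left(1 + 9\right)^{2} = 10^{2} = 100$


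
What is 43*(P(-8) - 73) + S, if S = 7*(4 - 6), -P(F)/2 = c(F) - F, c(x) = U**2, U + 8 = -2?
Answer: -12441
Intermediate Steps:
U = -10 (U = -8 - 2 = -10)
c(x) = 100 (c(x) = (-10)**2 = 100)
P(F) = -200 + 2*F (P(F) = -2*(100 - F) = -200 + 2*F)
S = -14 (S = 7*(-2) = -14)
43*(P(-8) - 73) + S = 43*((-200 + 2*(-8)) - 73) - 14 = 43*((-200 - 16) - 73) - 14 = 43*(-216 - 73) - 14 = 43*(-289) - 14 = -12427 - 14 = -12441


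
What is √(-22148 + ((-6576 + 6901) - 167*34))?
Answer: I*√27501 ≈ 165.83*I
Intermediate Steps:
√(-22148 + ((-6576 + 6901) - 167*34)) = √(-22148 + (325 - 5678)) = √(-22148 - 5353) = √(-27501) = I*√27501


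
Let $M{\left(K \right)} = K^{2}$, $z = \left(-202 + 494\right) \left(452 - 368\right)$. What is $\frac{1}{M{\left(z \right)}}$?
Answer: $\frac{1}{601622784} \approx 1.6622 \cdot 10^{-9}$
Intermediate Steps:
$z = 24528$ ($z = 292 \cdot 84 = 24528$)
$\frac{1}{M{\left(z \right)}} = \frac{1}{24528^{2}} = \frac{1}{601622784}$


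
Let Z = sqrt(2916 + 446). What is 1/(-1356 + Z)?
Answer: -678/917687 - 41*sqrt(2)/1835374 ≈ -0.00077041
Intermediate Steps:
Z = 41*sqrt(2) (Z = sqrt(3362) = 41*sqrt(2) ≈ 57.983)
1/(-1356 + Z) = 1/(-1356 + 41*sqrt(2))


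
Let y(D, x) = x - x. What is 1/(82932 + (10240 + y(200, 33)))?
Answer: 1/93172 ≈ 1.0733e-5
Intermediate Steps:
y(D, x) = 0
1/(82932 + (10240 + y(200, 33))) = 1/(82932 + (10240 + 0)) = 1/(82932 + 10240) = 1/93172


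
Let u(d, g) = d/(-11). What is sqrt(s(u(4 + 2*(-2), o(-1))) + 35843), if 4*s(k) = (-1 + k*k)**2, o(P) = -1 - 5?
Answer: sqrt(143373)/2 ≈ 189.32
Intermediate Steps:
o(P) = -6
u(d, g) = -d/11 (u(d, g) = d*(-1/11) = -d/11)
s(k) = (-1 + k**2)**2/4 (s(k) = (-1 + k*k)**2/4 = (-1 + k**2)**2/4)
sqrt(s(u(4 + 2*(-2), o(-1))) + 35843) = sqrt((-1 + (-(4 + 2*(-2))/11)**2)**2/4 + 35843) = sqrt((-1 + (-(4 - 4)/11)**2)**2/4 + 35843) = sqrt((-1 + (-1/11*0)**2)**2/4 + 35843) = sqrt((-1 + 0**2)**2/4 + 35843) = sqrt((-1 + 0)**2/4 + 35843) = sqrt((1/4)*(-1)**2 + 35843) = sqrt((1/4)*1 + 35843) = sqrt(1/4 + 35843) = sqrt(143373/4) = sqrt(143373)/2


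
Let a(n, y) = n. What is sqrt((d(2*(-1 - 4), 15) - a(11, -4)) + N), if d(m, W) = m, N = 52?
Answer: sqrt(31) ≈ 5.5678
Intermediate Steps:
sqrt((d(2*(-1 - 4), 15) - a(11, -4)) + N) = sqrt((2*(-1 - 4) - 1*11) + 52) = sqrt((2*(-5) - 11) + 52) = sqrt((-10 - 11) + 52) = sqrt(-21 + 52) = sqrt(31)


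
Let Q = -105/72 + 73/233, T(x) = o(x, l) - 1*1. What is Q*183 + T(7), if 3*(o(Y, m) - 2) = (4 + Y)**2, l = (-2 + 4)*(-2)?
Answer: -940613/5592 ≈ -168.21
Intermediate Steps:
l = -4 (l = 2*(-2) = -4)
o(Y, m) = 2 + (4 + Y)**2/3
T(x) = 1 + (4 + x)**2/3 (T(x) = (2 + (4 + x)**2/3) - 1*1 = (2 + (4 + x)**2/3) - 1 = 1 + (4 + x)**2/3)
Q = -6403/5592 (Q = -105*1/72 + 73*(1/233) = -35/24 + 73/233 = -6403/5592 ≈ -1.1450)
Q*183 + T(7) = -6403/5592*183 + (1 + (4 + 7)**2/3) = -390583/1864 + (1 + (1/3)*11**2) = -390583/1864 + (1 + (1/3)*121) = -390583/1864 + (1 + 121/3) = -390583/1864 + 124/3 = -940613/5592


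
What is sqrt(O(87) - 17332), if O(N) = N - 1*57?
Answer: I*sqrt(17302) ≈ 131.54*I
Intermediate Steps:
O(N) = -57 + N (O(N) = N - 57 = -57 + N)
sqrt(O(87) - 17332) = sqrt((-57 + 87) - 17332) = sqrt(30 - 17332) = sqrt(-17302) = I*sqrt(17302)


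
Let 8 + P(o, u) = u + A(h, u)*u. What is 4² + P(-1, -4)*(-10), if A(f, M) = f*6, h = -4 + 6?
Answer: 616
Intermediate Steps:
h = 2
A(f, M) = 6*f
P(o, u) = -8 + 13*u (P(o, u) = -8 + (u + (6*2)*u) = -8 + (u + 12*u) = -8 + 13*u)
4² + P(-1, -4)*(-10) = 4² + (-8 + 13*(-4))*(-10) = 16 + (-8 - 52)*(-10) = 16 - 60*(-10) = 16 + 600 = 616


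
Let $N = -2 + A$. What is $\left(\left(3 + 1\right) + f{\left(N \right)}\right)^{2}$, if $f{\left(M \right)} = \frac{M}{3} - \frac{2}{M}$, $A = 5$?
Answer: $\frac{169}{9} \approx 18.778$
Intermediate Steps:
$N = 3$ ($N = -2 + 5 = 3$)
$f{\left(M \right)} = - \frac{2}{M} + \frac{M}{3}$ ($f{\left(M \right)} = M \frac{1}{3} - \frac{2}{M} = \frac{M}{3} - \frac{2}{M} = - \frac{2}{M} + \frac{M}{3}$)
$\left(\left(3 + 1\right) + f{\left(N \right)}\right)^{2} = \left(\left(3 + 1\right) + \left(- \frac{2}{3} + \frac{1}{3} \cdot 3\right)\right)^{2} = \left(4 + \left(\left(-2\right) \frac{1}{3} + 1\right)\right)^{2} = \left(4 + \left(- \frac{2}{3} + 1\right)\right)^{2} = \left(4 + \frac{1}{3}\right)^{2} = \left(\frac{13}{3}\right)^{2} = \frac{169}{9}$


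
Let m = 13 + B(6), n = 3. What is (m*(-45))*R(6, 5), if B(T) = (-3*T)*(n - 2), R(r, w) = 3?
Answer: 675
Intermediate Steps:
B(T) = -3*T (B(T) = (-3*T)*(3 - 2) = -3*T*1 = -3*T)
m = -5 (m = 13 - 3*6 = 13 - 18 = -5)
(m*(-45))*R(6, 5) = -5*(-45)*3 = 225*3 = 675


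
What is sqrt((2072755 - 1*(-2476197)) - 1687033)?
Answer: 3*sqrt(317991) ≈ 1691.7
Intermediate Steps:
sqrt((2072755 - 1*(-2476197)) - 1687033) = sqrt((2072755 + 2476197) - 1687033) = sqrt(4548952 - 1687033) = sqrt(2861919) = 3*sqrt(317991)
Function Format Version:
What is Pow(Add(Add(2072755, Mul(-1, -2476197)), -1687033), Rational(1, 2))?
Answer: Mul(3, Pow(317991, Rational(1, 2))) ≈ 1691.7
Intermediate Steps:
Pow(Add(Add(2072755, Mul(-1, -2476197)), -1687033), Rational(1, 2)) = Pow(Add(Add(2072755, 2476197), -1687033), Rational(1, 2)) = Pow(Add(4548952, -1687033), Rational(1, 2)) = Pow(2861919, Rational(1, 2)) = Mul(3, Pow(317991, Rational(1, 2)))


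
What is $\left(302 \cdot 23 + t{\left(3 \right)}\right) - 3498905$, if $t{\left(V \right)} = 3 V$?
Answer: $-3491950$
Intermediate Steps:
$\left(302 \cdot 23 + t{\left(3 \right)}\right) - 3498905 = \left(302 \cdot 23 + 3 \cdot 3\right) - 3498905 = \left(6946 + 9\right) - 3498905 = 6955 - 3498905 = -3491950$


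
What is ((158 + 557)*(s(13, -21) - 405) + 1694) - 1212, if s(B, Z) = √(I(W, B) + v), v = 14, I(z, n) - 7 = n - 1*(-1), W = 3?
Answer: -289093 + 715*√35 ≈ -2.8486e+5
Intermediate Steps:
I(z, n) = 8 + n (I(z, n) = 7 + (n - 1*(-1)) = 7 + (n + 1) = 7 + (1 + n) = 8 + n)
s(B, Z) = √(22 + B) (s(B, Z) = √((8 + B) + 14) = √(22 + B))
((158 + 557)*(s(13, -21) - 405) + 1694) - 1212 = ((158 + 557)*(√(22 + 13) - 405) + 1694) - 1212 = (715*(√35 - 405) + 1694) - 1212 = (715*(-405 + √35) + 1694) - 1212 = ((-289575 + 715*√35) + 1694) - 1212 = (-287881 + 715*√35) - 1212 = -289093 + 715*√35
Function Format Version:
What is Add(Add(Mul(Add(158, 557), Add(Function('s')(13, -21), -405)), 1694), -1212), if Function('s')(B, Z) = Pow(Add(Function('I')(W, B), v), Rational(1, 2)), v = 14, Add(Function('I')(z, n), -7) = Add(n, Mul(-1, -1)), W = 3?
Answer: Add(-289093, Mul(715, Pow(35, Rational(1, 2)))) ≈ -2.8486e+5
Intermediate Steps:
Function('I')(z, n) = Add(8, n) (Function('I')(z, n) = Add(7, Add(n, Mul(-1, -1))) = Add(7, Add(n, 1)) = Add(7, Add(1, n)) = Add(8, n))
Function('s')(B, Z) = Pow(Add(22, B), Rational(1, 2)) (Function('s')(B, Z) = Pow(Add(Add(8, B), 14), Rational(1, 2)) = Pow(Add(22, B), Rational(1, 2)))
Add(Add(Mul(Add(158, 557), Add(Function('s')(13, -21), -405)), 1694), -1212) = Add(Add(Mul(Add(158, 557), Add(Pow(Add(22, 13), Rational(1, 2)), -405)), 1694), -1212) = Add(Add(Mul(715, Add(Pow(35, Rational(1, 2)), -405)), 1694), -1212) = Add(Add(Mul(715, Add(-405, Pow(35, Rational(1, 2)))), 1694), -1212) = Add(Add(Add(-289575, Mul(715, Pow(35, Rational(1, 2)))), 1694), -1212) = Add(Add(-287881, Mul(715, Pow(35, Rational(1, 2)))), -1212) = Add(-289093, Mul(715, Pow(35, Rational(1, 2))))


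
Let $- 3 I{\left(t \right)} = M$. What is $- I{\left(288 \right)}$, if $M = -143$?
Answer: $- \frac{143}{3} \approx -47.667$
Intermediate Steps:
$I{\left(t \right)} = \frac{143}{3}$ ($I{\left(t \right)} = \left(- \frac{1}{3}\right) \left(-143\right) = \frac{143}{3}$)
$- I{\left(288 \right)} = \left(-1\right) \frac{143}{3} = - \frac{143}{3}$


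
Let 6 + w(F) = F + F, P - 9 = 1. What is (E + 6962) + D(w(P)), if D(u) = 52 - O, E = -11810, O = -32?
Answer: -4764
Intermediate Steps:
P = 10 (P = 9 + 1 = 10)
w(F) = -6 + 2*F (w(F) = -6 + (F + F) = -6 + 2*F)
D(u) = 84 (D(u) = 52 - 1*(-32) = 52 + 32 = 84)
(E + 6962) + D(w(P)) = (-11810 + 6962) + 84 = -4848 + 84 = -4764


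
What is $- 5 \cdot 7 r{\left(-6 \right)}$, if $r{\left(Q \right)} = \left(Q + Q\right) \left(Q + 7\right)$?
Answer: $420$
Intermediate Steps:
$r{\left(Q \right)} = 2 Q \left(7 + Q\right)$
$- 5 \cdot 7 r{\left(-6 \right)} = - 5 \cdot 7 \cdot 2 \left(-6\right) \left(7 - 6\right) = - 35 \cdot 2 \left(-6\right) 1 = - 35 \left(-12\right) = \left(-1\right) \left(-420\right) = 420$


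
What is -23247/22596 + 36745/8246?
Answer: 15204649/4436348 ≈ 3.4273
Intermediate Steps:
-23247/22596 + 36745/8246 = -23247*1/22596 + 36745*(1/8246) = -1107/1076 + 36745/8246 = 15204649/4436348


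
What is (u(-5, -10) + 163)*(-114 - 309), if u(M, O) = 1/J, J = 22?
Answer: -1517301/22 ≈ -68968.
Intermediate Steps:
u(M, O) = 1/22
(u(-5, -10) + 163)*(-114 - 309) = (1/22 + 163)*(-114 - 309) = (3587/22)*(-423) = -1517301/22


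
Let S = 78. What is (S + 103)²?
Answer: 32761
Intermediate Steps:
(S + 103)² = (78 + 103)² = 181² = 32761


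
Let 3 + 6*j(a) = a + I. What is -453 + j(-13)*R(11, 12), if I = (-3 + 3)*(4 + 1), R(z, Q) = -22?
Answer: -1183/3 ≈ -394.33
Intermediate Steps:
I = 0 (I = 0*5 = 0)
j(a) = -½ + a/6 (j(a) = -½ + (a + 0)/6 = -½ + a/6)
-453 + j(-13)*R(11, 12) = -453 + (-½ + (⅙)*(-13))*(-22) = -453 + (-½ - 13/6)*(-22) = -453 - 8/3*(-22) = -453 + 176/3 = -1183/3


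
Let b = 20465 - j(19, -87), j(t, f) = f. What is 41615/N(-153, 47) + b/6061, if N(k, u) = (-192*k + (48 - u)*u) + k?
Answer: 170757111/35481094 ≈ 4.8126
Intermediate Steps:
N(k, u) = -191*k + u*(48 - u) (N(k, u) = (-192*k + u*(48 - u)) + k = -191*k + u*(48 - u))
b = 20552 (b = 20465 - 1*(-87) = 20465 + 87 = 20552)
41615/N(-153, 47) + b/6061 = 41615/(-1*47**2 - 191*(-153) + 48*47) + 20552/6061 = 41615/(-1*2209 + 29223 + 2256) + 20552*(1/6061) = 41615/(-2209 + 29223 + 2256) + 20552/6061 = 41615/29270 + 20552/6061 = 41615*(1/29270) + 20552/6061 = 8323/5854 + 20552/6061 = 170757111/35481094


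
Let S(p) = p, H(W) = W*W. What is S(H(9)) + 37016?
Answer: 37097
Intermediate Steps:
H(W) = W**2
S(H(9)) + 37016 = 9**2 + 37016 = 81 + 37016 = 37097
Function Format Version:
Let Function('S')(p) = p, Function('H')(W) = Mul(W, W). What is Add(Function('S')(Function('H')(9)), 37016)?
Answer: 37097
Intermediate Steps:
Function('H')(W) = Pow(W, 2)
Add(Function('S')(Function('H')(9)), 37016) = Add(Pow(9, 2), 37016) = Add(81, 37016) = 37097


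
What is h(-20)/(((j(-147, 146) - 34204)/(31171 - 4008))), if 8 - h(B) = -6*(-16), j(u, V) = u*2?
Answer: 1195172/17249 ≈ 69.289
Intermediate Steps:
j(u, V) = 2*u
h(B) = -88 (h(B) = 8 - (-6)*(-16) = 8 - 1*96 = 8 - 96 = -88)
h(-20)/(((j(-147, 146) - 34204)/(31171 - 4008))) = -88*(31171 - 4008)/(2*(-147) - 34204) = -88*27163/(-294 - 34204) = -88/((-34498*1/27163)) = -88/(-34498/27163) = -88*(-27163/34498) = 1195172/17249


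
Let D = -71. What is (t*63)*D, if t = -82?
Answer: 366786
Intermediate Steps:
(t*63)*D = -82*63*(-71) = -5166*(-71) = 366786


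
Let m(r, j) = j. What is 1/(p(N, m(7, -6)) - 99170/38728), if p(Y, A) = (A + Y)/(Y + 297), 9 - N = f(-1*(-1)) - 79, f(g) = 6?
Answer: -156148/368533 ≈ -0.42370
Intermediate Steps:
N = 82 (N = 9 - (6 - 79) = 9 - 1*(-73) = 9 + 73 = 82)
p(Y, A) = (A + Y)/(297 + Y)
1/(p(N, m(7, -6)) - 99170/38728) = 1/((-6 + 82)/(297 + 82) - 99170/38728) = 1/(76/379 - 99170*1/38728) = 1/((1/379)*76 - 1055/412) = 1/(76/379 - 1055/412) = 1/(-368533/156148) = -156148/368533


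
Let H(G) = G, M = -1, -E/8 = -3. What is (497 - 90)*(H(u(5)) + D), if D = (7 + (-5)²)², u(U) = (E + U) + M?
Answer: 428164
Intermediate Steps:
E = 24 (E = -8*(-3) = 24)
u(U) = 23 + U (u(U) = (24 + U) - 1 = 23 + U)
D = 1024 (D = (7 + 25)² = 32² = 1024)
(497 - 90)*(H(u(5)) + D) = (497 - 90)*((23 + 5) + 1024) = 407*(28 + 1024) = 407*1052 = 428164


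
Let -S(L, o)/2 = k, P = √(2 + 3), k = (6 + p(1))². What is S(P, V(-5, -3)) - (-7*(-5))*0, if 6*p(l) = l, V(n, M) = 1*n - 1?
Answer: -1369/18 ≈ -76.056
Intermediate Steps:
V(n, M) = -1 + n (V(n, M) = n - 1 = -1 + n)
p(l) = l/6
k = 1369/36 (k = (6 + (⅙)*1)² = (6 + ⅙)² = (37/6)² = 1369/36 ≈ 38.028)
P = √5 ≈ 2.2361
S(L, o) = -1369/18 (S(L, o) = -2*1369/36 = -1369/18)
S(P, V(-5, -3)) - (-7*(-5))*0 = -1369/18 - (-7*(-5))*0 = -1369/18 - 35*0 = -1369/18 - 1*0 = -1369/18 + 0 = -1369/18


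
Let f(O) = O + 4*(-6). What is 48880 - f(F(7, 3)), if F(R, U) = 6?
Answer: 48898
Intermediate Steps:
f(O) = -24 + O (f(O) = O - 24 = -24 + O)
48880 - f(F(7, 3)) = 48880 - (-24 + 6) = 48880 - 1*(-18) = 48880 + 18 = 48898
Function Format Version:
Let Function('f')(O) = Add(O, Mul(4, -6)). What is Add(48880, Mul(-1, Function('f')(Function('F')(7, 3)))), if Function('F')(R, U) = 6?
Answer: 48898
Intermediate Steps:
Function('f')(O) = Add(-24, O) (Function('f')(O) = Add(O, -24) = Add(-24, O))
Add(48880, Mul(-1, Function('f')(Function('F')(7, 3)))) = Add(48880, Mul(-1, Add(-24, 6))) = Add(48880, Mul(-1, -18)) = Add(48880, 18) = 48898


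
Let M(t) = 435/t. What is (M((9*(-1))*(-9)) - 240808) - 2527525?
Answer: -74744846/27 ≈ -2.7683e+6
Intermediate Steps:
(M((9*(-1))*(-9)) - 240808) - 2527525 = (435/(((9*(-1))*(-9))) - 240808) - 2527525 = (435/((-9*(-9))) - 240808) - 2527525 = (435/81 - 240808) - 2527525 = (435*(1/81) - 240808) - 2527525 = (145/27 - 240808) - 2527525 = -6501671/27 - 2527525 = -74744846/27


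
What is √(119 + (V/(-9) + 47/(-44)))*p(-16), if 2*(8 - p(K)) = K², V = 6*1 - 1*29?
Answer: -20*√524843/11 ≈ -1317.2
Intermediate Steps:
V = -23 (V = 6 - 29 = -23)
p(K) = 8 - K²/2
√(119 + (V/(-9) + 47/(-44)))*p(-16) = √(119 + (-23/(-9) + 47/(-44)))*(8 - ½*(-16)²) = √(119 + (-23*(-⅑) + 47*(-1/44)))*(8 - ½*256) = √(119 + (23/9 - 47/44))*(8 - 128) = √(119 + 589/396)*(-120) = √(47713/396)*(-120) = (√524843/66)*(-120) = -20*√524843/11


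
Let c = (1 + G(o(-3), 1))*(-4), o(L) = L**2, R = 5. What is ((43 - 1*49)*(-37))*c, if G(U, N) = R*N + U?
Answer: -13320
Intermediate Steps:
G(U, N) = U + 5*N (G(U, N) = 5*N + U = U + 5*N)
c = -60 (c = (1 + ((-3)**2 + 5*1))*(-4) = (1 + (9 + 5))*(-4) = (1 + 14)*(-4) = 15*(-4) = -60)
((43 - 1*49)*(-37))*c = ((43 - 1*49)*(-37))*(-60) = ((43 - 49)*(-37))*(-60) = -6*(-37)*(-60) = 222*(-60) = -13320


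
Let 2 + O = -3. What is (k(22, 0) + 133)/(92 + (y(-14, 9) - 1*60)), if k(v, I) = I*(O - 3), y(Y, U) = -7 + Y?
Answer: 133/11 ≈ 12.091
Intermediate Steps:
O = -5 (O = -2 - 3 = -5)
k(v, I) = -8*I (k(v, I) = I*(-5 - 3) = I*(-8) = -8*I)
(k(22, 0) + 133)/(92 + (y(-14, 9) - 1*60)) = (-8*0 + 133)/(92 + ((-7 - 14) - 1*60)) = (0 + 133)/(92 + (-21 - 60)) = 133/(92 - 81) = 133/11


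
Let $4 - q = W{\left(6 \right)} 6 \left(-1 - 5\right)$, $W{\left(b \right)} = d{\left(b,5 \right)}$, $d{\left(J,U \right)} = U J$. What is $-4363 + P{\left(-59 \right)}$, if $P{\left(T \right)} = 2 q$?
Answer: $-2195$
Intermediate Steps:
$d{\left(J,U \right)} = J U$
$W{\left(b \right)} = 5 b$ ($W{\left(b \right)} = b 5 = 5 b$)
$q = 1084$ ($q = 4 - 5 \cdot 6 \cdot 6 \left(-1 - 5\right) = 4 - 30 \cdot 6 \left(-6\right) = 4 - 30 \left(-36\right) = 4 - -1080 = 4 + 1080 = 1084$)
$P{\left(T \right)} = 2168$ ($P{\left(T \right)} = 2 \cdot 1084 = 2168$)
$-4363 + P{\left(-59 \right)} = -4363 + 2168 = -2195$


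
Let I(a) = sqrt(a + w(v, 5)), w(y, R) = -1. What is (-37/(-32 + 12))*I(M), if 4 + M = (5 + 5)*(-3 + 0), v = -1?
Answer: 37*I*sqrt(35)/20 ≈ 10.945*I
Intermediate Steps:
M = -34 (M = -4 + (5 + 5)*(-3 + 0) = -4 + 10*(-3) = -4 - 30 = -34)
I(a) = sqrt(-1 + a) (I(a) = sqrt(a - 1) = sqrt(-1 + a))
(-37/(-32 + 12))*I(M) = (-37/(-32 + 12))*sqrt(-1 - 34) = (-37/(-20))*sqrt(-35) = (-37*(-1/20))*(I*sqrt(35)) = 37*(I*sqrt(35))/20 = 37*I*sqrt(35)/20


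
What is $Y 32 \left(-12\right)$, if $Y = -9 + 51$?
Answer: $-16128$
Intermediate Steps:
$Y = 42$
$Y 32 \left(-12\right) = 42 \cdot 32 \left(-12\right) = 1344 \left(-12\right) = -16128$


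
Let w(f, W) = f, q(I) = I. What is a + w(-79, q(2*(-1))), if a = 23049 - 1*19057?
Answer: 3913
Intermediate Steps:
a = 3992 (a = 23049 - 19057 = 3992)
a + w(-79, q(2*(-1))) = 3992 - 79 = 3913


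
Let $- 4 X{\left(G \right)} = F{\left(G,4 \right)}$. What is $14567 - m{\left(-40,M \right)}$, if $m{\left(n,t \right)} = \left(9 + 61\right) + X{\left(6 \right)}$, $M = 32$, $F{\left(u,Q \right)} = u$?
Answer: $\frac{28997}{2} \approx 14499.0$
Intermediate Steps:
$X{\left(G \right)} = - \frac{G}{4}$
$m{\left(n,t \right)} = \frac{137}{2}$ ($m{\left(n,t \right)} = \left(9 + 61\right) - \frac{3}{2} = 70 - \frac{3}{2} = \frac{137}{2}$)
$14567 - m{\left(-40,M \right)} = 14567 - \frac{137}{2} = \frac{28997}{2}$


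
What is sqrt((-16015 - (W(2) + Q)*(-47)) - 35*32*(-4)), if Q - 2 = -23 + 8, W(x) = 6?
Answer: 2*I*sqrt(2966) ≈ 108.92*I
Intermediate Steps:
Q = -13 (Q = 2 + (-23 + 8) = 2 - 15 = -13)
sqrt((-16015 - (W(2) + Q)*(-47)) - 35*32*(-4)) = sqrt((-16015 - (6 - 13)*(-47)) - 35*32*(-4)) = sqrt((-16015 - (-7)*(-47)) - 1120*(-4)) = sqrt((-16015 - 1*329) + 4480) = sqrt((-16015 - 329) + 4480) = sqrt(-16344 + 4480) = sqrt(-11864) = 2*I*sqrt(2966)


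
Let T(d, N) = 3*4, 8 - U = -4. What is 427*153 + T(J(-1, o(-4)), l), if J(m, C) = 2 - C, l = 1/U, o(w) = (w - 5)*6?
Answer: 65343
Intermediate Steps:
U = 12 (U = 8 - 1*(-4) = 8 + 4 = 12)
o(w) = -30 + 6*w (o(w) = (-5 + w)*6 = -30 + 6*w)
l = 1/12 ≈ 0.083333
T(d, N) = 12
427*153 + T(J(-1, o(-4)), l) = 427*153 + 12 = 65331 + 12 = 65343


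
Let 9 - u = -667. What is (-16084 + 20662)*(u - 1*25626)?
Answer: -114221100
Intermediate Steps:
u = 676 (u = 9 - 1*(-667) = 9 + 667 = 676)
(-16084 + 20662)*(u - 1*25626) = (-16084 + 20662)*(676 - 1*25626) = 4578*(676 - 25626) = 4578*(-24950) = -114221100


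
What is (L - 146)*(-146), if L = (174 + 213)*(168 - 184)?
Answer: 925348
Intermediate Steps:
L = -6192 (L = 387*(-16) = -6192)
(L - 146)*(-146) = (-6192 - 146)*(-146) = -6338*(-146) = 925348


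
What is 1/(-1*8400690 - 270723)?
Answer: -1/8671413 ≈ -1.1532e-7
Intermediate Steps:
1/(-1*8400690 - 270723) = 1/(-8400690 - 270723) = 1/(-8671413) = -1/8671413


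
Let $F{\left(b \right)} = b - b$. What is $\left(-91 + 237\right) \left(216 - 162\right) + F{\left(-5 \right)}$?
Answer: $7884$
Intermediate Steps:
$F{\left(b \right)} = 0$
$\left(-91 + 237\right) \left(216 - 162\right) + F{\left(-5 \right)} = \left(-91 + 237\right) \left(216 - 162\right) + 0 = 146 \cdot 54 + 0 = 7884 + 0 = 7884$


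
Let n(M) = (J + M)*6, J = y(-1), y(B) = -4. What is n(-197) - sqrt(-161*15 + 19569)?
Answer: -1206 - 3*sqrt(1906) ≈ -1337.0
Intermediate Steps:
J = -4
n(M) = -24 + 6*M (n(M) = (-4 + M)*6 = -24 + 6*M)
n(-197) - sqrt(-161*15 + 19569) = (-24 + 6*(-197)) - sqrt(-161*15 + 19569) = (-24 - 1182) - sqrt(-2415 + 19569) = -1206 - sqrt(17154) = -1206 - 3*sqrt(1906)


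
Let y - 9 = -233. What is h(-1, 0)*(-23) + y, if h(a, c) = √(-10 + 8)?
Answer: -224 - 23*I*√2 ≈ -224.0 - 32.527*I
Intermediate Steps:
y = -224 (y = 9 - 233 = -224)
h(a, c) = I*√2 (h(a, c) = √(-2) = I*√2)
h(-1, 0)*(-23) + y = (I*√2)*(-23) - 224 = -23*I*√2 - 224 = -224 - 23*I*√2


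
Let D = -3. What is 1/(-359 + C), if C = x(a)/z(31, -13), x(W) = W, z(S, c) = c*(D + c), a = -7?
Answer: -208/74679 ≈ -0.0027853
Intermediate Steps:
z(S, c) = c*(-3 + c)
C = -7/208 (C = -7*(-1/(13*(-3 - 13))) = -7/((-13*(-16))) = -7/208 ≈ -0.033654)
1/(-359 + C) = 1/(-359 - 7/208) = 1/(-74679/208) = -208/74679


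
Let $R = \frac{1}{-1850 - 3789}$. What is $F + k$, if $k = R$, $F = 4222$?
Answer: $\frac{23807857}{5639} \approx 4222.0$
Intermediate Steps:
$R = - \frac{1}{5639}$ ($R = \frac{1}{-5639} = - \frac{1}{5639} \approx -0.00017734$)
$k = - \frac{1}{5639} \approx -0.00017734$
$F + k = 4222 - \frac{1}{5639} = \frac{23807857}{5639}$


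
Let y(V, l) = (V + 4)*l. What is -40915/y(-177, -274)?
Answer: -40915/47402 ≈ -0.86315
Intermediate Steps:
y(V, l) = l*(4 + V) (y(V, l) = (4 + V)*l = l*(4 + V))
-40915/y(-177, -274) = -40915*(-1/(274*(4 - 177))) = -40915/((-274*(-173))) = -40915/47402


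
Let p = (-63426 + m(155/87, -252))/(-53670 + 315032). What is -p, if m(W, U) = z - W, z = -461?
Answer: 2779162/11369247 ≈ 0.24445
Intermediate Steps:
m(W, U) = -461 - W
p = -2779162/11369247 (p = (-63426 + (-461 - 155/87))/(-53670 + 315032) = (-63426 + (-461 - 155/87))/261362 = (-63426 + (-461 - 1*155/87))*(1/261362) = (-63426 + (-461 - 155/87))*(1/261362) = (-63426 - 40262/87)*(1/261362) = -5558324/87*1/261362 = -2779162/11369247 ≈ -0.24445)
-p = -1*(-2779162/11369247) = 2779162/11369247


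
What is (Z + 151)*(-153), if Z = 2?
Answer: -23409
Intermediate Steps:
(Z + 151)*(-153) = (2 + 151)*(-153) = 153*(-153) = -23409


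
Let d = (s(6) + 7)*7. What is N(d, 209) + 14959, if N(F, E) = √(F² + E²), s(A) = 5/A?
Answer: 14959 + √1680757/6 ≈ 15175.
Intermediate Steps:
d = 329/6 (d = (5/6 + 7)*7 = (5*(⅙) + 7)*7 = (⅚ + 7)*7 = (47/6)*7 = 329/6 ≈ 54.833)
N(F, E) = √(E² + F²)
N(d, 209) + 14959 = √(209² + (329/6)²) + 14959 = √(43681 + 108241/36) + 14959 = √(1680757/36) + 14959 = √1680757/6 + 14959 = 14959 + √1680757/6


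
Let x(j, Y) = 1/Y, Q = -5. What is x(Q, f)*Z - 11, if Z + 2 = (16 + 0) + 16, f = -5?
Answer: -17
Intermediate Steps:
Z = 30 (Z = -2 + ((16 + 0) + 16) = -2 + (16 + 16) = -2 + 32 = 30)
x(Q, f)*Z - 11 = 30/(-5) - 11 = -⅕*30 - 11 = -6 - 11 = -17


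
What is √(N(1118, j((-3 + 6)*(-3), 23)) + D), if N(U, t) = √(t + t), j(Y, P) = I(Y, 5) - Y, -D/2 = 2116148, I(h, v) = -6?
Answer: √(-4232296 + √6) ≈ 2057.3*I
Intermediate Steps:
D = -4232296 (D = -2*2116148 = -4232296)
j(Y, P) = -6 - Y
N(U, t) = √2*√t (N(U, t) = √(2*t) = √2*√t)
√(N(1118, j((-3 + 6)*(-3), 23)) + D) = √(√2*√(-6 - (-3 + 6)*(-3)) - 4232296) = √(√2*√(-6 - 3*(-3)) - 4232296) = √(√2*√(-6 - 1*(-9)) - 4232296) = √(√2*√(-6 + 9) - 4232296) = √(√2*√3 - 4232296) = √(√6 - 4232296) = √(-4232296 + √6)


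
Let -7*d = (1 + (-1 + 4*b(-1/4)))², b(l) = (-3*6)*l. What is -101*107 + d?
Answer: -75973/7 ≈ -10853.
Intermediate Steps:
b(l) = -18*l
d = -324/7 (d = -(1 + (-1 + 4*(-(-18)/4)))²/7 = -(1 + (-1 + 4*(-18*(-¼))))²/7 = -(1 + (-1 + 4*(9/2)))²/7 = -(1 + (-1 + 18))²/7 = -(1 + 17)²/7 = -⅐*18² = -⅐*324 = -324/7 ≈ -46.286)
-101*107 + d = -101*107 - 324/7 = -10807 - 324/7 = -75973/7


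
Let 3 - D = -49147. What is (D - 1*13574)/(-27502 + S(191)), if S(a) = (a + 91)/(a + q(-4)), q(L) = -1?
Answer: -3379720/2612549 ≈ -1.2936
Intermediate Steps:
D = 49150 (D = 3 - 1*(-49147) = 3 + 49147 = 49150)
S(a) = (91 + a)/(-1 + a) (S(a) = (a + 91)/(a - 1) = (91 + a)/(-1 + a))
(D - 1*13574)/(-27502 + S(191)) = (49150 - 1*13574)/(-27502 + (91 + 191)/(-1 + 191)) = (49150 - 13574)/(-27502 + 282/190) = 35576/(-27502 + (1/190)*282) = 35576/(-27502 + 141/95) = 35576/(-2612549/95) = 35576*(-95/2612549) = -3379720/2612549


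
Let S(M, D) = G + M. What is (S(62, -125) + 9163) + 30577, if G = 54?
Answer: 39856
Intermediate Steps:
S(M, D) = 54 + M
(S(62, -125) + 9163) + 30577 = ((54 + 62) + 9163) + 30577 = (116 + 9163) + 30577 = 9279 + 30577 = 39856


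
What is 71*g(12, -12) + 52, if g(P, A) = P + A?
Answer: 52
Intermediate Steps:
g(P, A) = A + P
71*g(12, -12) + 52 = 71*(-12 + 12) + 52 = 71*0 + 52 = 0 + 52 = 52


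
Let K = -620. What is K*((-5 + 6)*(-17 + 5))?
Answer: 7440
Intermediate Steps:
K*((-5 + 6)*(-17 + 5)) = -620*(-5 + 6)*(-17 + 5) = -620*(-12) = 7440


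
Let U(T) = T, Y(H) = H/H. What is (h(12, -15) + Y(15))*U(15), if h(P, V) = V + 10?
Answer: -60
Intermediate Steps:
Y(H) = 1
h(P, V) = 10 + V
(h(12, -15) + Y(15))*U(15) = ((10 - 15) + 1)*15 = (-5 + 1)*15 = -4*15 = -60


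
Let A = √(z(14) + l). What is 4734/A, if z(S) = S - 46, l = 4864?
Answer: 2367*√302/604 ≈ 68.103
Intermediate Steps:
z(S) = -46 + S
A = 4*√302 (A = √((-46 + 14) + 4864) = √(-32 + 4864) = √4832 = 4*√302 ≈ 69.513)
4734/A = 4734/((4*√302)) = 4734*(√302/1208) = 2367*√302/604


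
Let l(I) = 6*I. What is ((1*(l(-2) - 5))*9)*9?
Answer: -1377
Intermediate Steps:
((1*(l(-2) - 5))*9)*9 = ((1*(6*(-2) - 5))*9)*9 = ((1*(-12 - 5))*9)*9 = ((1*(-17))*9)*9 = -17*9*9 = -153*9 = -1377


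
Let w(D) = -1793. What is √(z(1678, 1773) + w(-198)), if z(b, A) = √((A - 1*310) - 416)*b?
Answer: √(-1793 + 1678*√1047) ≈ 229.13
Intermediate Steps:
z(b, A) = b*√(-726 + A) (z(b, A) = √((A - 310) - 416)*b = √((-310 + A) - 416)*b = √(-726 + A)*b = b*√(-726 + A))
√(z(1678, 1773) + w(-198)) = √(1678*√(-726 + 1773) - 1793) = √(1678*√1047 - 1793) = √(-1793 + 1678*√1047)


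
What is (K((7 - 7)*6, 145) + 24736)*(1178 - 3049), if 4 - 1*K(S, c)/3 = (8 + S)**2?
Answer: -45944276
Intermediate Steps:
K(S, c) = 12 - 3*(8 + S)**2
(K((7 - 7)*6, 145) + 24736)*(1178 - 3049) = ((12 - 3*(8 + (7 - 7)*6)**2) + 24736)*(1178 - 3049) = ((12 - 3*(8 + 0*6)**2) + 24736)*(-1871) = ((12 - 3*(8 + 0)**2) + 24736)*(-1871) = ((12 - 3*8**2) + 24736)*(-1871) = ((12 - 3*64) + 24736)*(-1871) = ((12 - 192) + 24736)*(-1871) = (-180 + 24736)*(-1871) = 24556*(-1871) = -45944276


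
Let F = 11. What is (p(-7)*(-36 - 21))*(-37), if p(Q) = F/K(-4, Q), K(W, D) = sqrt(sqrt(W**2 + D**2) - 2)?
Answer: 23199/sqrt(-2 + sqrt(65)) ≈ 9422.2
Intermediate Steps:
K(W, D) = sqrt(-2 + sqrt(D**2 + W**2)) (K(W, D) = sqrt(sqrt(D**2 + W**2) - 2) = sqrt(-2 + sqrt(D**2 + W**2)))
p(Q) = 11/sqrt(-2 + sqrt(16 + Q**2)) (p(Q) = 11/(sqrt(-2 + sqrt(Q**2 + (-4)**2))) = 11/(sqrt(-2 + sqrt(Q**2 + 16))) = 11/(sqrt(-2 + sqrt(16 + Q**2))) = 11/sqrt(-2 + sqrt(16 + Q**2)))
(p(-7)*(-36 - 21))*(-37) = ((11/sqrt(-2 + sqrt(16 + (-7)**2)))*(-36 - 21))*(-37) = ((11/sqrt(-2 + sqrt(16 + 49)))*(-57))*(-37) = ((11/sqrt(-2 + sqrt(65)))*(-57))*(-37) = -627/sqrt(-2 + sqrt(65))*(-37) = 23199/sqrt(-2 + sqrt(65))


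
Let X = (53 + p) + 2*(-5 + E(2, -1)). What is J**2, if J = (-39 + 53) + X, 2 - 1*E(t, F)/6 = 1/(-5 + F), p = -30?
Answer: 2809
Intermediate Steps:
E(t, F) = 12 - 6/(-5 + F)
X = 39 (X = (53 - 30) + 2*(-5 + 6*(-11 + 2*(-1))/(-5 - 1)) = 23 + 2*(-5 + 6*(-11 - 2)/(-6)) = 23 + 2*(-5 + 6*(-1/6)*(-13)) = 23 + 2*(-5 + 13) = 23 + 2*8 = 23 + 16 = 39)
J = 53 (J = (-39 + 53) + 39 = 14 + 39 = 53)
J**2 = 53**2 = 2809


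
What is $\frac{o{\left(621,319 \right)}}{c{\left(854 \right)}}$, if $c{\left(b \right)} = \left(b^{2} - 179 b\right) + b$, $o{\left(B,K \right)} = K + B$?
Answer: $\frac{235}{144326} \approx 0.0016283$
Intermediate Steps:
$o{\left(B,K \right)} = B + K$
$c{\left(b \right)} = b^{2} - 178 b$
$\frac{o{\left(621,319 \right)}}{c{\left(854 \right)}} = \frac{621 + 319}{854 \left(-178 + 854\right)} = \frac{940}{854 \cdot 676} = \frac{940}{577304} = 940 \cdot \frac{1}{577304} = \frac{235}{144326}$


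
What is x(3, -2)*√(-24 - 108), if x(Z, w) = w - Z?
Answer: -10*I*√33 ≈ -57.446*I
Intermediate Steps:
x(3, -2)*√(-24 - 108) = (-2 - 1*3)*√(-24 - 108) = (-2 - 3)*√(-132) = -10*I*√33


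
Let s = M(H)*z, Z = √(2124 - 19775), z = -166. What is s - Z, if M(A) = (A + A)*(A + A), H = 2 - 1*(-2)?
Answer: -10624 - I*√17651 ≈ -10624.0 - 132.86*I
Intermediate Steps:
H = 4 (H = 2 + 2 = 4)
Z = I*√17651 (Z = √(-17651) = I*√17651 ≈ 132.86*I)
M(A) = 4*A² (M(A) = (2*A)*(2*A) = 4*A²)
s = -10624 (s = (4*4²)*(-166) = (4*16)*(-166) = 64*(-166) = -10624)
s - Z = -10624 - I*√17651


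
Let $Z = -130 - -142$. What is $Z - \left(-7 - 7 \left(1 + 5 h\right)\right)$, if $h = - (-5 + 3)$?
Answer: $96$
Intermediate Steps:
$Z = 12$ ($Z = -130 + 142 = 12$)
$h = 2$ ($h = \left(-1\right) \left(-2\right) = 2$)
$Z - \left(-7 - 7 \left(1 + 5 h\right)\right) = 12 - \left(-7 - 7 \left(1 + 5 \cdot 2\right)\right) = 12 - \left(-7 - 7 \left(1 + 10\right)\right) = 12 - \left(-7 - 77\right) = 12 - -84 = 12 + 84 = 96$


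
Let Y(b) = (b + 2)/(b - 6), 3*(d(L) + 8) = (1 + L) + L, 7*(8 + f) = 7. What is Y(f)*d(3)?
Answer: -85/39 ≈ -2.1795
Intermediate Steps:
f = -7 (f = -8 + (⅐)*7 = -8 + 1 = -7)
d(L) = -23/3 + 2*L/3 (d(L) = -8 + ((1 + L) + L)/3 = -8 + (1 + 2*L)/3 = -8 + (⅓ + 2*L/3) = -23/3 + 2*L/3)
Y(b) = (2 + b)/(-6 + b)
Y(f)*d(3) = ((2 - 7)/(-6 - 7))*(-23/3 + (⅔)*3) = (-5/(-13))*(-23/3 + 2) = -1/13*(-5)*(-17/3) = (5/13)*(-17/3) = -85/39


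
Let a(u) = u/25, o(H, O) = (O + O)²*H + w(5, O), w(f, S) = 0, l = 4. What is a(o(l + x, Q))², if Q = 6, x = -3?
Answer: 20736/625 ≈ 33.178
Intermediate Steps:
o(H, O) = 4*H*O² (o(H, O) = (O + O)²*H + 0 = (2*O)²*H + 0 = (4*O²)*H + 0 = 4*H*O² + 0 = 4*H*O²)
a(u) = u/25 (a(u) = u*(1/25) = u/25)
a(o(l + x, Q))² = ((4*(4 - 3)*6²)/25)² = ((4*1*36)/25)² = ((1/25)*144)² = (144/25)² = 20736/625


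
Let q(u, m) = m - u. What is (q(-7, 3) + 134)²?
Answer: 20736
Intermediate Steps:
(q(-7, 3) + 134)² = ((3 - 1*(-7)) + 134)² = ((3 + 7) + 134)² = (10 + 134)² = 144² = 20736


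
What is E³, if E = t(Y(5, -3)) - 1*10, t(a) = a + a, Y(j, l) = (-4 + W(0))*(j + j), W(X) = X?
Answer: -729000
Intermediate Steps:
Y(j, l) = -8*j (Y(j, l) = (-4 + 0)*(j + j) = -8*j)
t(a) = 2*a
E = -90 (E = 2*(-8*5) - 1*10 = 2*(-40) - 10 = -80 - 10 = -90)
E³ = (-90)³ = -729000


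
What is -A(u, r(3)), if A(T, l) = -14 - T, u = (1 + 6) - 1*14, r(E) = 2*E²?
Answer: 7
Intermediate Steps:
u = -7 (u = 7 - 14 = -7)
-A(u, r(3)) = -(-14 - 1*(-7)) = -(-14 + 7) = -1*(-7) = 7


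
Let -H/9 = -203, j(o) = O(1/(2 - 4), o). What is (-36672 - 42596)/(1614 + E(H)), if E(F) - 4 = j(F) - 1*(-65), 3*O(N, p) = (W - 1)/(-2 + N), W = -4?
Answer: -237804/5051 ≈ -47.081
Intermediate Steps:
O(N, p) = -5/(3*(-2 + N)) (O(N, p) = ((-4 - 1)/(-2 + N))/3 = (-5/(-2 + N))/3 = -5/(3*(-2 + N)))
j(o) = ⅔ (j(o) = -5/(-6 + 3/(2 - 4)) = -5/(-6 + 3/(-2)) = -5/(-6 + 3*(-½)) = -5/(-6 - 3/2) = -5/(-15/2) = -5*(-2/15) = ⅔)
H = 1827 (H = -9*(-203) = 1827)
E(F) = 209/3 (E(F) = 4 + (⅔ - 1*(-65)) = 4 + (⅔ + 65) = 4 + 197/3 = 209/3)
(-36672 - 42596)/(1614 + E(H)) = (-36672 - 42596)/(1614 + 209/3) = -79268/5051/3 = -79268*3/5051 = -237804/5051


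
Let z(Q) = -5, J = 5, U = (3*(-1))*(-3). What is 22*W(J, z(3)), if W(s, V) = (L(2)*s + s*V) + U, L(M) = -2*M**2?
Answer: -1232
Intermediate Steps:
U = 9 (U = -3*(-3) = 9)
W(s, V) = 9 - 8*s + V*s (W(s, V) = ((-2*2**2)*s + s*V) + 9 = ((-2*4)*s + V*s) + 9 = (-8*s + V*s) + 9 = 9 - 8*s + V*s)
22*W(J, z(3)) = 22*(9 - 8*5 - 5*5) = 22*(9 - 40 - 25) = 22*(-56) = -1232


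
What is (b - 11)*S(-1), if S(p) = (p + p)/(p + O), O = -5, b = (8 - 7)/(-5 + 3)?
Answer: -23/6 ≈ -3.8333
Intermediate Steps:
b = -½ (b = 1/(-2) = 1*(-½) = -½ ≈ -0.50000)
S(p) = 2*p/(-5 + p) (S(p) = (p + p)/(p - 5) = (2*p)/(-5 + p) = 2*p/(-5 + p))
(b - 11)*S(-1) = (-½ - 11)*(2*(-1)/(-5 - 1)) = -23*(-1)/(-6) = -23*(-1)*(-1)/6 = -23/2*⅓ = -23/6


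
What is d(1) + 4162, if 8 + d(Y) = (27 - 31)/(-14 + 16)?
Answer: 4152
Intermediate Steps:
d(Y) = -10 (d(Y) = -8 + (27 - 31)/(-14 + 16) = -8 - 4/2 = -8 - 4*½ = -8 - 2 = -10)
d(1) + 4162 = -10 + 4162 = 4152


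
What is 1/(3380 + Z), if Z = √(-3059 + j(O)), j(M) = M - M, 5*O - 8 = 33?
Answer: 3380/11427459 - I*√3059/11427459 ≈ 0.00029578 - 4.8399e-6*I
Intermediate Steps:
O = 41/5 (O = 8/5 + (⅕)*33 = 8/5 + 33/5 = 41/5 ≈ 8.2000)
j(M) = 0
Z = I*√3059 (Z = √(-3059 + 0) = √(-3059) = I*√3059 ≈ 55.308*I)
1/(3380 + Z) = 1/(3380 + I*√3059)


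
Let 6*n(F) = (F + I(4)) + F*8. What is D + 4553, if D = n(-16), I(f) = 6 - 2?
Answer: 13589/3 ≈ 4529.7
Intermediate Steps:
I(f) = 4
n(F) = ⅔ + 3*F/2 (n(F) = ((F + 4) + F*8)/6 = ((4 + F) + 8*F)/6 = (4 + 9*F)/6 = ⅔ + 3*F/2)
D = -70/3 (D = ⅔ + (3/2)*(-16) = ⅔ - 24 = -70/3 ≈ -23.333)
D + 4553 = -70/3 + 4553 = 13589/3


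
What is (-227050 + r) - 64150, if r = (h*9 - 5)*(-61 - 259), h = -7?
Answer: -269440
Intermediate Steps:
r = 21760 (r = (-7*9 - 5)*(-61 - 259) = (-63 - 5)*(-320) = -68*(-320) = 21760)
(-227050 + r) - 64150 = (-227050 + 21760) - 64150 = -205290 - 64150 = -269440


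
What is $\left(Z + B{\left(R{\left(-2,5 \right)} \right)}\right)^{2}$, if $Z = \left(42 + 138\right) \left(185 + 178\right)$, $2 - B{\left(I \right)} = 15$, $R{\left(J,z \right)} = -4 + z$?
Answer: $4267616929$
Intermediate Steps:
$B{\left(I \right)} = -13$ ($B{\left(I \right)} = 2 - 15 = -13$)
$Z = 65340$ ($Z = 180 \cdot 363 = 65340$)
$\left(Z + B{\left(R{\left(-2,5 \right)} \right)}\right)^{2} = \left(65340 - 13\right)^{2} = 65327^{2} = 4267616929$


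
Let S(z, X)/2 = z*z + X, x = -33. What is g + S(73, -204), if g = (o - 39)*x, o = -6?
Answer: 11735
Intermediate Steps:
S(z, X) = 2*X + 2*z² (S(z, X) = 2*(z*z + X) = 2*(z² + X) = 2*(X + z²) = 2*X + 2*z²)
g = 1485 (g = (-6 - 39)*(-33) = -45*(-33) = 1485)
g + S(73, -204) = 1485 + (2*(-204) + 2*73²) = 1485 + (-408 + 2*5329) = 1485 + (-408 + 10658) = 1485 + 10250 = 11735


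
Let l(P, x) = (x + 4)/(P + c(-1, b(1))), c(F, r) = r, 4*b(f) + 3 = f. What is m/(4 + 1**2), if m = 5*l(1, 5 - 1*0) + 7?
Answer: 97/5 ≈ 19.400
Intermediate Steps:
b(f) = -3/4 + f/4
l(P, x) = (4 + x)/(-1/2 + P) (l(P, x) = (x + 4)/(P + (-3/4 + (1/4)*1)) = (4 + x)/(P + (-3/4 + 1/4)) = (4 + x)/(P - 1/2) = (4 + x)/(-1/2 + P))
m = 97 (m = 5*(2*(4 + (5 - 1*0))/(-1 + 2*1)) + 7 = 5*(2*(4 + (5 + 0))/(-1 + 2)) + 7 = 5*(2*(4 + 5)/1) + 7 = 5*(2*1*9) + 7 = 5*18 + 7 = 90 + 7 = 97)
m/(4 + 1**2) = 97/(4 + 1**2) = 97/(4 + 1) = 97/5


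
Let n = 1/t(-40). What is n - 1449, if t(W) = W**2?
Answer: -2318399/1600 ≈ -1449.0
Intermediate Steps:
n = 1/1600 (n = 1/((-40)**2) = 1/1600 ≈ 0.00062500)
n - 1449 = 1/1600 - 1449 = -2318399/1600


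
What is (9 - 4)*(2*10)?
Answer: 100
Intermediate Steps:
(9 - 4)*(2*10) = 5*20 = 100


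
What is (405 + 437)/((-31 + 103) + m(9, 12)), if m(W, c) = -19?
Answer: 842/53 ≈ 15.887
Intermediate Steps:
(405 + 437)/((-31 + 103) + m(9, 12)) = (405 + 437)/((-31 + 103) - 19) = 842/(72 - 19) = 842/53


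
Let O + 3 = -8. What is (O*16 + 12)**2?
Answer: 26896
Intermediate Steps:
O = -11 (O = -3 - 8 = -11)
(O*16 + 12)**2 = (-11*16 + 12)**2 = (-176 + 12)**2 = (-164)**2 = 26896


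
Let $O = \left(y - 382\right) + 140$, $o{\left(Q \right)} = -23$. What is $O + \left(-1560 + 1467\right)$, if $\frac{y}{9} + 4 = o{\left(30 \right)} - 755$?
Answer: $-7373$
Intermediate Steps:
$y = -7038$ ($y = -36 + 9 \left(-23 - 755\right) = -36 + 9 \left(-778\right) = -36 - 7002 = -7038$)
$O = -7280$ ($O = \left(-7038 - 382\right) + 140 = -7420 + 140 = -7280$)
$O + \left(-1560 + 1467\right) = -7280 + \left(-1560 + 1467\right) = -7280 - 93 = -7373$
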